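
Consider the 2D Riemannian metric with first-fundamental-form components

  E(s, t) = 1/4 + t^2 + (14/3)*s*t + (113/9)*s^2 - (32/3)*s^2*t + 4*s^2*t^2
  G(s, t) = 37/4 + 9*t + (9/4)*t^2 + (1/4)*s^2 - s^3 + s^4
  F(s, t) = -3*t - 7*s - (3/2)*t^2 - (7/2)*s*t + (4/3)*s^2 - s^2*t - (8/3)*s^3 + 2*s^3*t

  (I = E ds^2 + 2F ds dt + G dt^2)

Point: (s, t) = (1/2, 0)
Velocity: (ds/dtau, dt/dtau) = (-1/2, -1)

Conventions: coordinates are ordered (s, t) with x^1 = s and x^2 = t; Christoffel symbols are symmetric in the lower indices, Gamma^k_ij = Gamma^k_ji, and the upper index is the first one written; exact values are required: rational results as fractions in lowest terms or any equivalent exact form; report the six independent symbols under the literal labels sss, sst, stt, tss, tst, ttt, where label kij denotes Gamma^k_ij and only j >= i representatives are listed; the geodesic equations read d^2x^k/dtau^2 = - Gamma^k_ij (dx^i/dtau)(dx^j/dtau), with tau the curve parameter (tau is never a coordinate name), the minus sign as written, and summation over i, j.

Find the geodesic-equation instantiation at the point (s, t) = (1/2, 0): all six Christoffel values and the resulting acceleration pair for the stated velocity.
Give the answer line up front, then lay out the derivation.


Answer: Gamma_sss = 2291/1375, Gamma_sst = -111/1375, Gamma_stt = -369/250, Gamma_tss = -248/1375, Gamma_tst = -42/1375, Gamma_ttt = -9/125; accelerations (d^2s/dtau^2, d^2t/dtau^2) = (6271/5500, 203/1375)

E = 61/18, F = -7/2, G = 37/4 at the point
E_s = 113/9, E_t = -1/3, F_s = -23/3, F_t = -19/4, G_s = 0, G_t = 9
EG - F^2 = 1375/72;  g^inv = (72/1375) * [[37/4, 7/2], [7/2, 61/18]]
first-kind symbols [ij,l] = (1/2)(d_i g_jl + d_j g_il - d_l g_ij): [ss,s] = E_s/2 = 113/18, [ss,t] = F_s - E_t/2 = -15/2, [st,s] = E_t/2 = -1/6, [st,t] = G_s/2 = 0, [tt,s] = F_t - G_s/2 = -19/4, [tt,t] = G_t/2 = 9/2
Gamma^s_ij = (G*[ij,s] - F*[ij,t])/(EG - F^2), Gamma^t_ij = (E*[ij,t] - F*[ij,s])/(EG - F^2)
Gamma_sss = 2291/1375, Gamma_sst = -111/1375, Gamma_stt = -369/250, Gamma_tss = -248/1375, Gamma_tst = -42/1375, Gamma_ttt = -9/125
d^2s/dtau^2 = -(Gamma_sss*(-1/2)^2 + 2*Gamma_sst*(-1/2)*(-1) + Gamma_stt*(-1)^2) = 6271/5500
d^2t/dtau^2 = -(Gamma_tss*(-1/2)^2 + 2*Gamma_tst*(-1/2)*(-1) + Gamma_ttt*(-1)^2) = 203/1375


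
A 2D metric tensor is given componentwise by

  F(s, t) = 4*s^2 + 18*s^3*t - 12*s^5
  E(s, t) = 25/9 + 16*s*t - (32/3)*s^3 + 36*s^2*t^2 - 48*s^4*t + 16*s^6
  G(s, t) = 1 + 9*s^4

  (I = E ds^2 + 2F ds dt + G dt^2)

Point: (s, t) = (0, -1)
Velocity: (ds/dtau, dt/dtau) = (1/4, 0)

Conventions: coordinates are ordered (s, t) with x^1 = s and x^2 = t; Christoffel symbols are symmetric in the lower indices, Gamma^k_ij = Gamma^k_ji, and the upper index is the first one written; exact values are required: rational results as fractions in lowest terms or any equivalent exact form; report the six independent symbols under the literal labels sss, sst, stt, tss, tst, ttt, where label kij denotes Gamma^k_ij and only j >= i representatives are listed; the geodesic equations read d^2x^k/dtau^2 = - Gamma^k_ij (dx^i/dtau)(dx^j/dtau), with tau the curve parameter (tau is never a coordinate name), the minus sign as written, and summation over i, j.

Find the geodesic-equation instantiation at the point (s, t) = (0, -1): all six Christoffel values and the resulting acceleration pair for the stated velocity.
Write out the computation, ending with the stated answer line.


E = 25/9, F = 0, G = 1 at the point
E_s = -16, E_t = 0, F_s = 0, F_t = 0, G_s = 0, G_t = 0
EG - F^2 = 25/9;  g^inv = (9/25) * [[1, 0], [0, 25/9]]
first-kind symbols [ij,l] = (1/2)(d_i g_jl + d_j g_il - d_l g_ij): [ss,s] = E_s/2 = -8, [ss,t] = F_s - E_t/2 = 0, [st,s] = E_t/2 = 0, [st,t] = G_s/2 = 0, [tt,s] = F_t - G_s/2 = 0, [tt,t] = G_t/2 = 0
Gamma^s_ij = (G*[ij,s] - F*[ij,t])/(EG - F^2), Gamma^t_ij = (E*[ij,t] - F*[ij,s])/(EG - F^2)
Gamma_sss = -72/25, Gamma_sst = 0, Gamma_stt = 0, Gamma_tss = 0, Gamma_tst = 0, Gamma_ttt = 0
d^2s/dtau^2 = -(Gamma_sss*(1/4)^2 + 2*Gamma_sst*(1/4)*(0) + Gamma_stt*(0)^2) = 9/50
d^2t/dtau^2 = -(Gamma_tss*(1/4)^2 + 2*Gamma_tst*(1/4)*(0) + Gamma_ttt*(0)^2) = 0

Answer: Gamma_sss = -72/25, Gamma_sst = 0, Gamma_stt = 0, Gamma_tss = 0, Gamma_tst = 0, Gamma_ttt = 0; accelerations (d^2s/dtau^2, d^2t/dtau^2) = (9/50, 0)


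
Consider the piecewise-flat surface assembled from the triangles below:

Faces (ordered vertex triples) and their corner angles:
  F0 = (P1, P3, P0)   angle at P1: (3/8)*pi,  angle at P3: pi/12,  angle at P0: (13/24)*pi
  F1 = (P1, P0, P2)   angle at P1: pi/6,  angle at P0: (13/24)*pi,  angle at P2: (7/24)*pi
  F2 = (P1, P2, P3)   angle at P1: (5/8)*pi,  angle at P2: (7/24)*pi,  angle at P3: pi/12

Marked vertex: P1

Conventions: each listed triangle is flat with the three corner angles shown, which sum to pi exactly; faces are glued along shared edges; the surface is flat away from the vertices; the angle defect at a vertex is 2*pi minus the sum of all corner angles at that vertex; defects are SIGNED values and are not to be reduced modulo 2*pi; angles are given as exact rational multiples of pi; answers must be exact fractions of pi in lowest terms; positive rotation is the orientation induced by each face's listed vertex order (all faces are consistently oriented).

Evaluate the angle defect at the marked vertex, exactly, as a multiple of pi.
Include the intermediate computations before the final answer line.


Sum of corner angles at P1: (7/6)*pi
defect = 2*pi - (7/6)*pi

Answer: defect(P1) = (5/6)*pi


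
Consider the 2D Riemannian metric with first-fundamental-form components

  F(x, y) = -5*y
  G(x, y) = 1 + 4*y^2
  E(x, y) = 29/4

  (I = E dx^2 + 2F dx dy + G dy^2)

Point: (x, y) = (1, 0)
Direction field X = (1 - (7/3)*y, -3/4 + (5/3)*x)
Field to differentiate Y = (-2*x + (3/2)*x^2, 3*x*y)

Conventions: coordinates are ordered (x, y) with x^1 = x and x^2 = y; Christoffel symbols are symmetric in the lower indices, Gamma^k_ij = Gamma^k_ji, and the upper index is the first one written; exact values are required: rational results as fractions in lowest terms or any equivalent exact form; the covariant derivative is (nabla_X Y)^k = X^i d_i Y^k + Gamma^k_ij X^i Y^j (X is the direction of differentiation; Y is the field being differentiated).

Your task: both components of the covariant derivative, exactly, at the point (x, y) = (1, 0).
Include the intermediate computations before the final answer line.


E = 29/4, F = 0, G = 1 at the point
E_x = 0, E_y = 0, F_x = 0, F_y = -5, G_x = 0, G_y = 0
EG - F^2 = 29/4;  g^inv = (4/29) * [[1, 0], [0, 29/4]]
first-kind symbols [ij,l] = (1/2)(d_i g_jl + d_j g_il - d_l g_ij): [xx,x] = E_x/2 = 0, [xx,y] = F_x - E_y/2 = 0, [xy,x] = E_y/2 = 0, [xy,y] = G_x/2 = 0, [yy,x] = F_y - G_x/2 = -5, [yy,y] = G_y/2 = 0
Gamma^x_ij = (G*[ij,x] - F*[ij,y])/(EG - F^2), Gamma^y_ij = (E*[ij,y] - F*[ij,x])/(EG - F^2)
Gamma_xxx = 0, Gamma_xxy = 0, Gamma_xyy = -20/29, Gamma_yxx = 0, Gamma_yxy = 0, Gamma_yyy = 0
X = (1, 11/12), Y = (-1/2, 0) at the point

Answer: (nabla_X Y)^x = 1, (nabla_X Y)^y = 11/4


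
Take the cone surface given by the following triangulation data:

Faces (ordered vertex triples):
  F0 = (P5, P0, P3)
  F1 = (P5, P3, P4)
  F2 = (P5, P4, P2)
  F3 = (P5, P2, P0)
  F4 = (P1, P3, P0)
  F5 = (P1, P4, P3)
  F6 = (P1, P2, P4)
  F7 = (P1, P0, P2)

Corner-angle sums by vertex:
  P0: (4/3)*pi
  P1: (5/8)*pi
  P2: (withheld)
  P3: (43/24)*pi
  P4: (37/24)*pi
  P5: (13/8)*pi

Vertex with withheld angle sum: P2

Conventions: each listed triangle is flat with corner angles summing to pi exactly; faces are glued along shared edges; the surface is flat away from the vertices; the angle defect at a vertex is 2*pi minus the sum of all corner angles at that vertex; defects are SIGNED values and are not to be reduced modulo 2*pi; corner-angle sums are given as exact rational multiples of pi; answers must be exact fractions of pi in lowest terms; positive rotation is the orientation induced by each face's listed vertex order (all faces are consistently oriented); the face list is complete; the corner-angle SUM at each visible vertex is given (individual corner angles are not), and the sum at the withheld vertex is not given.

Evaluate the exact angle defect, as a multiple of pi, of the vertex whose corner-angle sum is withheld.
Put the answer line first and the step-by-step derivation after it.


Answer: defect(P2) = (11/12)*pi

V = 6, E = 12, F = 8; chi = V - E + F = 2
Gauss-Bonnet: total defect = 2*pi*chi = 4*pi; visible defects sum to (37/12)*pi


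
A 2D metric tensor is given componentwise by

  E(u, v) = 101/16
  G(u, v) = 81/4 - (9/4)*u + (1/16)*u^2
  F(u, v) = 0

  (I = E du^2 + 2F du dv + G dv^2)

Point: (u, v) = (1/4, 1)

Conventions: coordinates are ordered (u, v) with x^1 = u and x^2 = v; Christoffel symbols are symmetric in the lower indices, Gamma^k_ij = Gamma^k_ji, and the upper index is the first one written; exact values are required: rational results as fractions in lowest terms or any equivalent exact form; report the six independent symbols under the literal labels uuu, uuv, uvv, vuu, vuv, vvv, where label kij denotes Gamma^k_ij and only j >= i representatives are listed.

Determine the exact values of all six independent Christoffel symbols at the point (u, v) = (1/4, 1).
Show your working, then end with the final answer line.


E = 101/16, F = 0, G = 5041/256 at the point
E_u = 0, E_v = 0, F_u = 0, F_v = 0, G_u = -71/32, G_v = 0
EG - F^2 = 509141/4096;  g^inv = (4096/509141) * [[5041/256, 0], [0, 101/16]]
first-kind symbols [ij,l] = (1/2)(d_i g_jl + d_j g_il - d_l g_ij): [uu,u] = E_u/2 = 0, [uu,v] = F_u - E_v/2 = 0, [uv,u] = E_v/2 = 0, [uv,v] = G_u/2 = -71/64, [vv,u] = F_v - G_u/2 = 71/64, [vv,v] = G_v/2 = 0
Gamma^u_ij = (G*[ij,u] - F*[ij,v])/(EG - F^2), Gamma^v_ij = (E*[ij,v] - F*[ij,u])/(EG - F^2)

Answer: Gamma_uuu = 0, Gamma_uuv = 0, Gamma_uvv = 71/404, Gamma_vuu = 0, Gamma_vuv = -4/71, Gamma_vvv = 0


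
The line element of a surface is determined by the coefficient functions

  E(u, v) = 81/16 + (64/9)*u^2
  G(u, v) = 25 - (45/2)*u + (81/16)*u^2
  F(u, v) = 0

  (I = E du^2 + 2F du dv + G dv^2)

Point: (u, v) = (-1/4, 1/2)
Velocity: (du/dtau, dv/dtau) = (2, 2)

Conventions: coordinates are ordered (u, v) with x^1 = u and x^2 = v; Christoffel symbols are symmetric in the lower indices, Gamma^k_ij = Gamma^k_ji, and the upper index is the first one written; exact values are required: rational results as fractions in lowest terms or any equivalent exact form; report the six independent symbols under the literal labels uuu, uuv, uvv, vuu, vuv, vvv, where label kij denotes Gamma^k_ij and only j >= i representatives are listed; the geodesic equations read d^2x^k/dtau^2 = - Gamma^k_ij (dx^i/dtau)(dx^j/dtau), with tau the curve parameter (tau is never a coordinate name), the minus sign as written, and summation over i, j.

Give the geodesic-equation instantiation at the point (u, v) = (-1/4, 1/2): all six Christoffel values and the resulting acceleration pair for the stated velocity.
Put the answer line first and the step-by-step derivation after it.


Answer: Gamma_uuu = -256/793, Gamma_uuv = 0, Gamma_uvv = 7209/3172, Gamma_vuu = 0, Gamma_vuv = -36/89, Gamma_vvv = 0; accelerations (d^2u/dtau^2, d^2v/dtau^2) = (-6185/793, 288/89)

E = 793/144, F = 0, G = 7921/256 at the point
E_u = -32/9, E_v = 0, F_u = 0, F_v = 0, G_u = -801/32, G_v = 0
EG - F^2 = 6281353/36864;  g^inv = (36864/6281353) * [[7921/256, 0], [0, 793/144]]
first-kind symbols [ij,l] = (1/2)(d_i g_jl + d_j g_il - d_l g_ij): [uu,u] = E_u/2 = -16/9, [uu,v] = F_u - E_v/2 = 0, [uv,u] = E_v/2 = 0, [uv,v] = G_u/2 = -801/64, [vv,u] = F_v - G_u/2 = 801/64, [vv,v] = G_v/2 = 0
Gamma^u_ij = (G*[ij,u] - F*[ij,v])/(EG - F^2), Gamma^v_ij = (E*[ij,v] - F*[ij,u])/(EG - F^2)
Gamma_uuu = -256/793, Gamma_uuv = 0, Gamma_uvv = 7209/3172, Gamma_vuu = 0, Gamma_vuv = -36/89, Gamma_vvv = 0
d^2u/dtau^2 = -(Gamma_uuu*(2)^2 + 2*Gamma_uuv*(2)*(2) + Gamma_uvv*(2)^2) = -6185/793
d^2v/dtau^2 = -(Gamma_vuu*(2)^2 + 2*Gamma_vuv*(2)*(2) + Gamma_vvv*(2)^2) = 288/89


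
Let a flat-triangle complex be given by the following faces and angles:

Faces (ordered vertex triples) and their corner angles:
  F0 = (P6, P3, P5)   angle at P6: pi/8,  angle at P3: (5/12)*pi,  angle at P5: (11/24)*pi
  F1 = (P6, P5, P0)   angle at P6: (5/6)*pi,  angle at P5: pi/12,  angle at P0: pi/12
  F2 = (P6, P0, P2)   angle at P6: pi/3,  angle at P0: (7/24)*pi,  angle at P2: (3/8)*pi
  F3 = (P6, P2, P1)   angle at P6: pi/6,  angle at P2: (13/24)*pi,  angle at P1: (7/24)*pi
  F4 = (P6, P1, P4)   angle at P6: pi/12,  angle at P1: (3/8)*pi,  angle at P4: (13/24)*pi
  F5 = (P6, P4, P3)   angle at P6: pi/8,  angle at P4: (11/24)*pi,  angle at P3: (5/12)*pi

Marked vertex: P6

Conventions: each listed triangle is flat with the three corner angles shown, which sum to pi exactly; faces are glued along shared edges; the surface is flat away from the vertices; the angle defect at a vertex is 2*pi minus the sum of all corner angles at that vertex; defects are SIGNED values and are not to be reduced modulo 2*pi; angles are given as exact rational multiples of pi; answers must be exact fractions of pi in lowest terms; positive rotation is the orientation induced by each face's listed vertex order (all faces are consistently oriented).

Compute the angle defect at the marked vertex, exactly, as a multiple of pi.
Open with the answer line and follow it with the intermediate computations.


Answer: defect(P6) = pi/3

Sum of corner angles at P6: (5/3)*pi
defect = 2*pi - (5/3)*pi


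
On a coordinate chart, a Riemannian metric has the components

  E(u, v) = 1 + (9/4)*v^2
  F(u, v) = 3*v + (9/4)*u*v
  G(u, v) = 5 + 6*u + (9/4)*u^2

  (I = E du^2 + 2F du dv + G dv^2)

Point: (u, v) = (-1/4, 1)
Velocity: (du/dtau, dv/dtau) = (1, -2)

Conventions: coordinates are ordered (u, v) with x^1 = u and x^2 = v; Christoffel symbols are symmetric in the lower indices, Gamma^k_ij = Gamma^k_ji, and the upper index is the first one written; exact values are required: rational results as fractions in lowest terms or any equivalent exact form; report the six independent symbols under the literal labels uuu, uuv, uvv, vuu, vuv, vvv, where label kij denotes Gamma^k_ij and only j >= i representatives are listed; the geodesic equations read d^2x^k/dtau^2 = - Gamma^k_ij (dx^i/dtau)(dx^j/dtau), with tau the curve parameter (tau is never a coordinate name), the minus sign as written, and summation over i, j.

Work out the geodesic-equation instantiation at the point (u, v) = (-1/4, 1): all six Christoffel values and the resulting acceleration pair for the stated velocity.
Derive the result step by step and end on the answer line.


E = 13/4, F = 39/16, G = 233/64 at the point
E_u = 0, E_v = 9/2, F_u = 9/4, F_v = 39/16, G_u = 39/8, G_v = 0
EG - F^2 = 377/64;  g^inv = (64/377) * [[233/64, -39/16], [-39/16, 13/4]]
first-kind symbols [ij,l] = (1/2)(d_i g_jl + d_j g_il - d_l g_ij): [uu,u] = E_u/2 = 0, [uu,v] = F_u - E_v/2 = 0, [uv,u] = E_v/2 = 9/4, [uv,v] = G_u/2 = 39/16, [vv,u] = F_v - G_u/2 = 0, [vv,v] = G_v/2 = 0
Gamma^u_ij = (G*[ij,u] - F*[ij,v])/(EG - F^2), Gamma^v_ij = (E*[ij,v] - F*[ij,u])/(EG - F^2)
Gamma_uuu = 0, Gamma_uuv = 144/377, Gamma_uvv = 0, Gamma_vuu = 0, Gamma_vuv = 12/29, Gamma_vvv = 0
d^2u/dtau^2 = -(Gamma_uuu*(1)^2 + 2*Gamma_uuv*(1)*(-2) + Gamma_uvv*(-2)^2) = 576/377
d^2v/dtau^2 = -(Gamma_vuu*(1)^2 + 2*Gamma_vuv*(1)*(-2) + Gamma_vvv*(-2)^2) = 48/29

Answer: Gamma_uuu = 0, Gamma_uuv = 144/377, Gamma_uvv = 0, Gamma_vuu = 0, Gamma_vuv = 12/29, Gamma_vvv = 0; accelerations (d^2u/dtau^2, d^2v/dtau^2) = (576/377, 48/29)


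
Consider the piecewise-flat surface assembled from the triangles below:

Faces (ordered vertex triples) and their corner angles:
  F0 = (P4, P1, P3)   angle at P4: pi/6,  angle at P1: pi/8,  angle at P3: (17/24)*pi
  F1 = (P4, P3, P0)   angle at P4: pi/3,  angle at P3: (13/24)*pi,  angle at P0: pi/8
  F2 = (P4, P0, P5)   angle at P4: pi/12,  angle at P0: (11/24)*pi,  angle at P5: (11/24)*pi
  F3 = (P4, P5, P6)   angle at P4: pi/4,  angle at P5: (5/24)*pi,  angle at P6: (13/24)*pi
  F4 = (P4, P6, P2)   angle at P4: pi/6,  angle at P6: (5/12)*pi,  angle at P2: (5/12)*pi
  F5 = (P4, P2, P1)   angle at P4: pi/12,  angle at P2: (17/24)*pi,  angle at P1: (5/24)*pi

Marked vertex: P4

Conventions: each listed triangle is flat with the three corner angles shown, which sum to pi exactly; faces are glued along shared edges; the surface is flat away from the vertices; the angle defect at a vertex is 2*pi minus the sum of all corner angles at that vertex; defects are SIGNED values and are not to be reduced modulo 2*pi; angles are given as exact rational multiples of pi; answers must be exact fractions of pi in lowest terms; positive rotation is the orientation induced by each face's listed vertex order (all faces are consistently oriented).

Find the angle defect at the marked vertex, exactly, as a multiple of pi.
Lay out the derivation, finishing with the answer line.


Sum of corner angles at P4: (13/12)*pi
defect = 2*pi - (13/12)*pi

Answer: defect(P4) = (11/12)*pi


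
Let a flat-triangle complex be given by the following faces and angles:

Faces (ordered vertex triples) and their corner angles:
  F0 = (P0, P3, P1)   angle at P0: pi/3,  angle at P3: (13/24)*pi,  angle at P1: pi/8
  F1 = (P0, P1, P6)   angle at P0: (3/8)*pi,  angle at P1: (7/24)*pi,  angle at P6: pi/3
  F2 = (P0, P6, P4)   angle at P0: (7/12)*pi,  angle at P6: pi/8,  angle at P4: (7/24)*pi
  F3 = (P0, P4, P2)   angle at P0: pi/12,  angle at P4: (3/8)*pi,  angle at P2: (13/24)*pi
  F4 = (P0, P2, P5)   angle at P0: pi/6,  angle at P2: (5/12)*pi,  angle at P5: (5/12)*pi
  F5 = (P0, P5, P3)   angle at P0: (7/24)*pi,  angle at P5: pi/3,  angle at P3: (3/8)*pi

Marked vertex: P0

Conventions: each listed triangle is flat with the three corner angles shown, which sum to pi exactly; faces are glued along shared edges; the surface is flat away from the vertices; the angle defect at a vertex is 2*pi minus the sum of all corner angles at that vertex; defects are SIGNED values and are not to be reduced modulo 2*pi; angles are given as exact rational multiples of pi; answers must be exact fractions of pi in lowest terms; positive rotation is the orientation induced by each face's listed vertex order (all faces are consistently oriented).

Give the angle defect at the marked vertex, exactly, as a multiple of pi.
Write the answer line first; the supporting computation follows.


Answer: defect(P0) = pi/6

Sum of corner angles at P0: (11/6)*pi
defect = 2*pi - (11/6)*pi


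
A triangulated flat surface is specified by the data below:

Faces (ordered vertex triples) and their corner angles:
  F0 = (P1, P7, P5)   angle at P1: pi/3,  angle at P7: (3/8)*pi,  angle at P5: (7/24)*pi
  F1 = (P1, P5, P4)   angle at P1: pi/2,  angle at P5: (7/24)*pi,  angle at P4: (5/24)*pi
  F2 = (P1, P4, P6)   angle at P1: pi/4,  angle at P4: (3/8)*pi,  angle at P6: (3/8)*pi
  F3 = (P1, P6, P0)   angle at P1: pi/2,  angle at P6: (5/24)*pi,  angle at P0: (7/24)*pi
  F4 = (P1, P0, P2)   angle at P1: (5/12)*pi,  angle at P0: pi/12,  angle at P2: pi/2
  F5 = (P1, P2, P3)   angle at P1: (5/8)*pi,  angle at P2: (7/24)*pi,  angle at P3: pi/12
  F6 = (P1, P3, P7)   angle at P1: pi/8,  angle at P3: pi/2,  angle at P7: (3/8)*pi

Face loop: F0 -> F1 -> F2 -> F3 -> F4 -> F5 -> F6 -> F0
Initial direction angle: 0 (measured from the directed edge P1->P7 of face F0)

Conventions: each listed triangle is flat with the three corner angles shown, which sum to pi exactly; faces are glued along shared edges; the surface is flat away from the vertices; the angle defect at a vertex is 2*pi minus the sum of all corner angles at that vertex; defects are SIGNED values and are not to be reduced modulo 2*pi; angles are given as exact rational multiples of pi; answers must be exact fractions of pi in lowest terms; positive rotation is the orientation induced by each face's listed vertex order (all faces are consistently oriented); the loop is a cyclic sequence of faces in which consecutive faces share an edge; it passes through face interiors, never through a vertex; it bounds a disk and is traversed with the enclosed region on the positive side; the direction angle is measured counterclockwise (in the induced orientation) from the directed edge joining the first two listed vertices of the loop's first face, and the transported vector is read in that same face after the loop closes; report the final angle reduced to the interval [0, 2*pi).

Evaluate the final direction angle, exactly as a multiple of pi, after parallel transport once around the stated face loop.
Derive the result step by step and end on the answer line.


enclosed vertex P1: corner angles sum to (11/4)*pi, defect = 2*pi - (11/4)*pi = (-3/4)*pi
the final direction is the initial angle plus the enclosed defects, taken mod 2*pi in the induced orientation
final angle = 0 - (3/4)*pi = (5/4)*pi (mod 2*pi)

Answer: final direction angle = (5/4)*pi


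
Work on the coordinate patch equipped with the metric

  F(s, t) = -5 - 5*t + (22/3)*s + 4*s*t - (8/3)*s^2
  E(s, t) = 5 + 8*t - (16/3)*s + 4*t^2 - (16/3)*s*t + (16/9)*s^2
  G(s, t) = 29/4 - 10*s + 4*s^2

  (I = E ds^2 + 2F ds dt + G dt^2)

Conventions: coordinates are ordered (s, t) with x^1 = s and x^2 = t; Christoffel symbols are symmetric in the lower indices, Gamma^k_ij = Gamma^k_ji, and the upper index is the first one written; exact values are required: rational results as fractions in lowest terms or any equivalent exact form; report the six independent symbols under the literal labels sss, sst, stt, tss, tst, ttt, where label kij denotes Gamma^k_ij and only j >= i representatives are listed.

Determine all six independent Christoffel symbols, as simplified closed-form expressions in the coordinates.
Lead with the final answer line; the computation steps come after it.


Answer: Gamma_sss = (64*s - 96*t - 96)/(208*s^2 - 192*s*t - 552*s + 144*t^2 + 288*t + 405), Gamma_sst = (-96*s + 144*t + 144)/(208*s^2 - 192*s*t - 552*s + 144*t^2 + 288*t + 405), Gamma_stt = 0, Gamma_tss = (120 - 96*s)/(208*s^2 - 192*s*t - 552*s + 144*t^2 + 288*t + 405), Gamma_tst = (144*s - 180)/(208*s^2 - 192*s*t - 552*s + 144*t^2 + 288*t + 405), Gamma_ttt = 0

E = 5 + 8*t - (16/3)*s + 4*t^2 - (16/3)*s*t + (16/9)*s^2; F = -5 - 5*t + (22/3)*s + 4*s*t - (8/3)*s^2; G = 29/4 - 10*s + 4*s^2
Gamma^k_ij = (1/2) g^{kl} (d_i g_jl + d_j g_il - d_l g_ij), with g^inv = (1/(EG-F^2)) [[G, -F], [-F, E]]
first partials: E_s = -16/3 - (16/3)*t + (32/9)*s, E_t = 8 + 8*t - (16/3)*s, F_s = 22/3 + 4*t - (16/3)*s, F_t = -5 + 4*s, G_s = -10 + 8*s, G_t = 0
D = EG - F^2 = 45/4 + 8*t - (46/3)*s + 4*t^2 - (16/3)*s*t + (52/9)*s^2
expanded: Gamma^s_ss = (G E_s - 2F F_s + F E_t)/(2D), Gamma^s_st = (G E_t - F G_s)/(2D), Gamma^s_tt = (2G F_t - G G_s - F G_t)/(2D), Gamma^t_ss = (2E F_s - E E_t - F E_s)/(2D), Gamma^t_st = (E G_s - F E_t)/(2D), Gamma^t_tt = (E G_t - 2F F_t + F G_s)/(2D); substitute and cancel common factors


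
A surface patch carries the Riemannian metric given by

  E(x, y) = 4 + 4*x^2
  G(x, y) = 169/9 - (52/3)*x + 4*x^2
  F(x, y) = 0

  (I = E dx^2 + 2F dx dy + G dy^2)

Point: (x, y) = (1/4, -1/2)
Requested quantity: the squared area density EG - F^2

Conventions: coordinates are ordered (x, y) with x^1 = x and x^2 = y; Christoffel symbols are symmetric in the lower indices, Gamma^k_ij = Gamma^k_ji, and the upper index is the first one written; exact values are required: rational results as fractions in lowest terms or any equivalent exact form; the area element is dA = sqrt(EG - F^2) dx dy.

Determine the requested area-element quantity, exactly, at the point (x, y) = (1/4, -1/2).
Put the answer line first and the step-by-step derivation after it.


Answer: EG - F^2 = 8993/144

E = 17/4, F = 0, G = 529/36; EG - F^2 = 8993/144


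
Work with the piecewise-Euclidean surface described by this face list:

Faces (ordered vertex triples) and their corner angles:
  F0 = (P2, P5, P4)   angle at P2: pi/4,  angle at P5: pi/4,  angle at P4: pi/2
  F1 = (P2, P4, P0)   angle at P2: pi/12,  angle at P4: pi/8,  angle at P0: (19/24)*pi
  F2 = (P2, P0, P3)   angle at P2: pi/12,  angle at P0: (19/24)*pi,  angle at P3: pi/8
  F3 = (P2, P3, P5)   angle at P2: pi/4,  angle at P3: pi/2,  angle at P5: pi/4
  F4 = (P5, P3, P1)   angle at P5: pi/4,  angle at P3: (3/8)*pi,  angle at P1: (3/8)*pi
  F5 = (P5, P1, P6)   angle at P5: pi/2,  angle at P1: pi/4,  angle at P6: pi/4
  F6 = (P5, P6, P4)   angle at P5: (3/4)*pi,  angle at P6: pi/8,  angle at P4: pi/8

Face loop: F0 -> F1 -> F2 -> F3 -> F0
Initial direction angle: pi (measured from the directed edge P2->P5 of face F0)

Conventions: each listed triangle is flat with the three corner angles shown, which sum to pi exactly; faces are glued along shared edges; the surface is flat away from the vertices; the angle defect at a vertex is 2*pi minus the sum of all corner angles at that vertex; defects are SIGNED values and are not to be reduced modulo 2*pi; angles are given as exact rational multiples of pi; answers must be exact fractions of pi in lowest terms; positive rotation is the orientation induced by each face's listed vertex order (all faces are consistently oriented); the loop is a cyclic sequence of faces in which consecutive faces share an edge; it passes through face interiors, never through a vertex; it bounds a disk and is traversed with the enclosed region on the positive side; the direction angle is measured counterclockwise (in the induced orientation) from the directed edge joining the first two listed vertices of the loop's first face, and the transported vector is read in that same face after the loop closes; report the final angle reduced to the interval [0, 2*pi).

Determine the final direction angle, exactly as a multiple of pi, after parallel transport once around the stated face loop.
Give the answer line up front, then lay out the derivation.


Answer: final direction angle = pi/3

enclosed vertex P2: corner angles sum to (2/3)*pi, defect = 2*pi - (2/3)*pi = (4/3)*pi
the rotation equals the total enclosed defect, so the final angle is initial + defects (mod 2*pi)
final angle = pi + (4/3)*pi = pi/3 (mod 2*pi)


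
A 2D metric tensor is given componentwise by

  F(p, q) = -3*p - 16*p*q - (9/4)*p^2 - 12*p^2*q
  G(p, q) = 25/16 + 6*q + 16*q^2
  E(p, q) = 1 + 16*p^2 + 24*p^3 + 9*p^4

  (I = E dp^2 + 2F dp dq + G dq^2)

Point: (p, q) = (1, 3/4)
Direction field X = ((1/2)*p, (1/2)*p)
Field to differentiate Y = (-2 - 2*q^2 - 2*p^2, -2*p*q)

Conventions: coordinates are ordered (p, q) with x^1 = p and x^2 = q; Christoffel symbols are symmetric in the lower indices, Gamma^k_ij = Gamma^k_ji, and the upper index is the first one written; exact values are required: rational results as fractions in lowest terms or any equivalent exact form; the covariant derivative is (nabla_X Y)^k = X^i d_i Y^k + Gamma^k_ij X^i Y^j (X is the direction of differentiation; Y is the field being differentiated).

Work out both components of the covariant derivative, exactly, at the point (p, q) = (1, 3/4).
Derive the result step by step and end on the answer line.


E = 50, F = -105/4, G = 241/16 at the point
E_p = 140, E_q = 0, F_p = -75/2, F_q = -28, G_p = 0, G_q = 30
EG - F^2 = 1025/16;  g^inv = (16/1025) * [[241/16, 105/4], [105/4, 50]]
first-kind symbols [ij,l] = (1/2)(d_i g_jl + d_j g_il - d_l g_ij): [pp,p] = E_p/2 = 70, [pp,q] = F_p - E_q/2 = -75/2, [pq,p] = E_q/2 = 0, [pq,q] = G_p/2 = 0, [qq,p] = F_q - G_p/2 = -28, [qq,q] = G_q/2 = 15
Gamma^p_ij = (G*[ij,p] - F*[ij,q])/(EG - F^2), Gamma^q_ij = (E*[ij,q] - F*[ij,p])/(EG - F^2)
Gamma_ppp = 224/205, Gamma_ppq = 0, Gamma_pqq = -448/1025, Gamma_qpp = -24/41, Gamma_qpq = 0, Gamma_qqq = 48/205
X = (1/2, 1/2), Y = (-41/8, -3/2) at the point

Answer: (nabla_X Y)^p = -12243/2050, (nabla_X Y)^q = -349/820


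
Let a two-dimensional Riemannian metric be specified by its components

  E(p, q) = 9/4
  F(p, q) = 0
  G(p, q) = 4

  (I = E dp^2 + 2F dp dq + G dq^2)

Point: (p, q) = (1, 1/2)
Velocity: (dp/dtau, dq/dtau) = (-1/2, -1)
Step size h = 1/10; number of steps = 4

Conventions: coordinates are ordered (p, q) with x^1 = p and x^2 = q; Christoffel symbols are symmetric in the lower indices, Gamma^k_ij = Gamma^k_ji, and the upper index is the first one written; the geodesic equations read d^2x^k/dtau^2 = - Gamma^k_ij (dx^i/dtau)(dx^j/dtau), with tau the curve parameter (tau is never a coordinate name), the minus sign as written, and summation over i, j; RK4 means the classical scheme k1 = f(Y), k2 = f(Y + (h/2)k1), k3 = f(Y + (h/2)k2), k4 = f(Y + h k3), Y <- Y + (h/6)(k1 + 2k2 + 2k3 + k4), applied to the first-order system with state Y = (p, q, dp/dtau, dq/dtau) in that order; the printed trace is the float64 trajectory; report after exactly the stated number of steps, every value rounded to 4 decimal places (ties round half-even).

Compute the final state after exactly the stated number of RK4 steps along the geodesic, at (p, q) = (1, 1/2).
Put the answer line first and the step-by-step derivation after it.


Answer: p = 0.8000, q = 0.1000, dp/dtau = -0.5000, dq/dtau = -1.0000

f(Y) = (dp/dtau, dq/dtau, -Gamma^p_ij Y'^i Y'^j, -Gamma^q_ij Y'^i Y'^j) with the Gammas evaluated at the stage position; h = 0.100000; intermediate values shown to 6 dp
step 0: p = 1.0000, q = 0.5000, dp/dtau = -0.5000, dq/dtau = -1.0000
step 1:
  k1: at (p, q) = (1.000000, 0.500000), (dp/dtau, dq/dtau) = (-0.500000, -1.000000); Gamma_ppp = 0.000000, Gamma_ppq = 0.000000, Gamma_pqq = 0.000000, Gamma_qpp = 0.000000, Gamma_qpq = 0.000000, Gamma_qqq = 0.000000; k1 = (-0.500000, -1.000000, 0.000000, 0.000000)
  k2: at (p, q) = (0.975000, 0.450000), (dp/dtau, dq/dtau) = (-0.500000, -1.000000); Gamma_ppp = 0.000000, Gamma_ppq = 0.000000, Gamma_pqq = 0.000000, Gamma_qpp = 0.000000, Gamma_qpq = 0.000000, Gamma_qqq = 0.000000; k2 = (-0.500000, -1.000000, 0.000000, 0.000000)
  k3: at (p, q) = (0.975000, 0.450000), (dp/dtau, dq/dtau) = (-0.500000, -1.000000); Gamma_ppp = 0.000000, Gamma_ppq = 0.000000, Gamma_pqq = 0.000000, Gamma_qpp = 0.000000, Gamma_qpq = 0.000000, Gamma_qqq = 0.000000; k3 = (-0.500000, -1.000000, 0.000000, 0.000000)
  k4: at (p, q) = (0.950000, 0.400000), (dp/dtau, dq/dtau) = (-0.500000, -1.000000); Gamma_ppp = 0.000000, Gamma_ppq = 0.000000, Gamma_pqq = 0.000000, Gamma_qpp = 0.000000, Gamma_qpq = 0.000000, Gamma_qqq = 0.000000; k4 = (-0.500000, -1.000000, 0.000000, 0.000000)
  Y <- Y + (h/6)(k1 + 2k2 + 2k3 + k4): p = 0.9500, q = 0.4000, dp/dtau = -0.5000, dq/dtau = -1.0000
step 2:
  k1: at (p, q) = (0.950000, 0.400000), (dp/dtau, dq/dtau) = (-0.500000, -1.000000); Gamma_ppp = 0.000000, Gamma_ppq = 0.000000, Gamma_pqq = 0.000000, Gamma_qpp = 0.000000, Gamma_qpq = 0.000000, Gamma_qqq = 0.000000; k1 = (-0.500000, -1.000000, 0.000000, 0.000000)
  k2: at (p, q) = (0.925000, 0.350000), (dp/dtau, dq/dtau) = (-0.500000, -1.000000); Gamma_ppp = 0.000000, Gamma_ppq = 0.000000, Gamma_pqq = 0.000000, Gamma_qpp = 0.000000, Gamma_qpq = 0.000000, Gamma_qqq = 0.000000; k2 = (-0.500000, -1.000000, 0.000000, 0.000000)
  k3: at (p, q) = (0.925000, 0.350000), (dp/dtau, dq/dtau) = (-0.500000, -1.000000); Gamma_ppp = 0.000000, Gamma_ppq = 0.000000, Gamma_pqq = 0.000000, Gamma_qpp = 0.000000, Gamma_qpq = 0.000000, Gamma_qqq = 0.000000; k3 = (-0.500000, -1.000000, 0.000000, 0.000000)
  k4: at (p, q) = (0.900000, 0.300000), (dp/dtau, dq/dtau) = (-0.500000, -1.000000); Gamma_ppp = 0.000000, Gamma_ppq = 0.000000, Gamma_pqq = 0.000000, Gamma_qpp = 0.000000, Gamma_qpq = 0.000000, Gamma_qqq = 0.000000; k4 = (-0.500000, -1.000000, 0.000000, 0.000000)
  Y <- Y + (h/6)(k1 + 2k2 + 2k3 + k4): p = 0.9000, q = 0.3000, dp/dtau = -0.5000, dq/dtau = -1.0000
step 3:
  k1: at (p, q) = (0.900000, 0.300000), (dp/dtau, dq/dtau) = (-0.500000, -1.000000); Gamma_ppp = 0.000000, Gamma_ppq = 0.000000, Gamma_pqq = 0.000000, Gamma_qpp = 0.000000, Gamma_qpq = 0.000000, Gamma_qqq = 0.000000; k1 = (-0.500000, -1.000000, 0.000000, 0.000000)
  k2: at (p, q) = (0.875000, 0.250000), (dp/dtau, dq/dtau) = (-0.500000, -1.000000); Gamma_ppp = 0.000000, Gamma_ppq = 0.000000, Gamma_pqq = 0.000000, Gamma_qpp = 0.000000, Gamma_qpq = 0.000000, Gamma_qqq = 0.000000; k2 = (-0.500000, -1.000000, 0.000000, 0.000000)
  k3: at (p, q) = (0.875000, 0.250000), (dp/dtau, dq/dtau) = (-0.500000, -1.000000); Gamma_ppp = 0.000000, Gamma_ppq = 0.000000, Gamma_pqq = 0.000000, Gamma_qpp = 0.000000, Gamma_qpq = 0.000000, Gamma_qqq = 0.000000; k3 = (-0.500000, -1.000000, 0.000000, 0.000000)
  k4: at (p, q) = (0.850000, 0.200000), (dp/dtau, dq/dtau) = (-0.500000, -1.000000); Gamma_ppp = 0.000000, Gamma_ppq = 0.000000, Gamma_pqq = 0.000000, Gamma_qpp = 0.000000, Gamma_qpq = 0.000000, Gamma_qqq = 0.000000; k4 = (-0.500000, -1.000000, 0.000000, 0.000000)
  Y <- Y + (h/6)(k1 + 2k2 + 2k3 + k4): p = 0.8500, q = 0.2000, dp/dtau = -0.5000, dq/dtau = -1.0000
step 4:
  k1: at (p, q) = (0.850000, 0.200000), (dp/dtau, dq/dtau) = (-0.500000, -1.000000); Gamma_ppp = 0.000000, Gamma_ppq = 0.000000, Gamma_pqq = 0.000000, Gamma_qpp = 0.000000, Gamma_qpq = 0.000000, Gamma_qqq = 0.000000; k1 = (-0.500000, -1.000000, 0.000000, 0.000000)
  k2: at (p, q) = (0.825000, 0.150000), (dp/dtau, dq/dtau) = (-0.500000, -1.000000); Gamma_ppp = 0.000000, Gamma_ppq = 0.000000, Gamma_pqq = 0.000000, Gamma_qpp = 0.000000, Gamma_qpq = 0.000000, Gamma_qqq = 0.000000; k2 = (-0.500000, -1.000000, 0.000000, 0.000000)
  k3: at (p, q) = (0.825000, 0.150000), (dp/dtau, dq/dtau) = (-0.500000, -1.000000); Gamma_ppp = 0.000000, Gamma_ppq = 0.000000, Gamma_pqq = 0.000000, Gamma_qpp = 0.000000, Gamma_qpq = 0.000000, Gamma_qqq = 0.000000; k3 = (-0.500000, -1.000000, 0.000000, 0.000000)
  k4: at (p, q) = (0.800000, 0.100000), (dp/dtau, dq/dtau) = (-0.500000, -1.000000); Gamma_ppp = 0.000000, Gamma_ppq = 0.000000, Gamma_pqq = 0.000000, Gamma_qpp = 0.000000, Gamma_qpq = 0.000000, Gamma_qqq = 0.000000; k4 = (-0.500000, -1.000000, 0.000000, 0.000000)
  Y <- Y + (h/6)(k1 + 2k2 + 2k3 + k4): p = 0.8000, q = 0.1000, dp/dtau = -0.5000, dq/dtau = -1.0000


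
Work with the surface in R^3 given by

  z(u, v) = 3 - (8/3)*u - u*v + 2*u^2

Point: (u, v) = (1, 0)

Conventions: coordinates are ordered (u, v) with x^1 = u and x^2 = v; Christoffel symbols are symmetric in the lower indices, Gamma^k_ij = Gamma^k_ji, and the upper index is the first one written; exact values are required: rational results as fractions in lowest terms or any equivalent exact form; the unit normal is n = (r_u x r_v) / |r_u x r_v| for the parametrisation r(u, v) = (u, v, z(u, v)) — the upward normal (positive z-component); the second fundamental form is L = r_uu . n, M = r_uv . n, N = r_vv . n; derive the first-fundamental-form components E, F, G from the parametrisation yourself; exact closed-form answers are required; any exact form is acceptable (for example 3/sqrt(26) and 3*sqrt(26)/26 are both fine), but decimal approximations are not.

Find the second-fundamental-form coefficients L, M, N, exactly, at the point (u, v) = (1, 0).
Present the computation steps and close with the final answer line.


z_u = 4/3, z_v = -1, z_uu = 4, z_uv = -1, z_vv = 0
E = 25/9, F = -4/3, G = 2; answer radicand W^2 = 34/9
unnormalised second-form numerators: l = 4, m = -1, n = 0; L = l/sqrt(34/9), and similarly M = m/sqrt(W^2), N = n/sqrt(W^2)

Answer: L = 6*sqrt(34)/17, M = -3*sqrt(34)/34, N = 0


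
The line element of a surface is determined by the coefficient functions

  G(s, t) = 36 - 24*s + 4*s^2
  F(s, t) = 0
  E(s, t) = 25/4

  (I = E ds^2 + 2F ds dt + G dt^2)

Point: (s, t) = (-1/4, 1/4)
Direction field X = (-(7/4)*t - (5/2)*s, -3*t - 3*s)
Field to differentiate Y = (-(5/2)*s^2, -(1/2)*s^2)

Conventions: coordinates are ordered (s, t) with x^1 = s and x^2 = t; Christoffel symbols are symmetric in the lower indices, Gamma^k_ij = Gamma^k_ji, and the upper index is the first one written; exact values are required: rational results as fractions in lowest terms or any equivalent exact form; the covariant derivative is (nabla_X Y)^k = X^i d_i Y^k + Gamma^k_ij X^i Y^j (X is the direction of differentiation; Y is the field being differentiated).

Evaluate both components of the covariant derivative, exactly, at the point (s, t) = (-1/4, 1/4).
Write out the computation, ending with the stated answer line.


E = 25/4, F = 0, G = 169/4 at the point
E_s = 0, E_t = 0, F_s = 0, F_t = 0, G_s = -26, G_t = 0
EG - F^2 = 4225/16;  g^inv = (16/4225) * [[169/4, 0], [0, 25/4]]
first-kind symbols [ij,l] = (1/2)(d_i g_jl + d_j g_il - d_l g_ij): [ss,s] = E_s/2 = 0, [ss,t] = F_s - E_t/2 = 0, [st,s] = E_t/2 = 0, [st,t] = G_s/2 = -13, [tt,s] = F_t - G_s/2 = 13, [tt,t] = G_t/2 = 0
Gamma^s_ij = (G*[ij,s] - F*[ij,t])/(EG - F^2), Gamma^t_ij = (E*[ij,t] - F*[ij,s])/(EG - F^2)
Gamma_sss = 0, Gamma_sst = 0, Gamma_stt = 52/25, Gamma_tss = 0, Gamma_tst = -4/13, Gamma_ttt = 0
X = (3/16, 0), Y = (-5/32, -1/32) at the point

Answer: (nabla_X Y)^s = 15/64, (nabla_X Y)^t = 81/1664


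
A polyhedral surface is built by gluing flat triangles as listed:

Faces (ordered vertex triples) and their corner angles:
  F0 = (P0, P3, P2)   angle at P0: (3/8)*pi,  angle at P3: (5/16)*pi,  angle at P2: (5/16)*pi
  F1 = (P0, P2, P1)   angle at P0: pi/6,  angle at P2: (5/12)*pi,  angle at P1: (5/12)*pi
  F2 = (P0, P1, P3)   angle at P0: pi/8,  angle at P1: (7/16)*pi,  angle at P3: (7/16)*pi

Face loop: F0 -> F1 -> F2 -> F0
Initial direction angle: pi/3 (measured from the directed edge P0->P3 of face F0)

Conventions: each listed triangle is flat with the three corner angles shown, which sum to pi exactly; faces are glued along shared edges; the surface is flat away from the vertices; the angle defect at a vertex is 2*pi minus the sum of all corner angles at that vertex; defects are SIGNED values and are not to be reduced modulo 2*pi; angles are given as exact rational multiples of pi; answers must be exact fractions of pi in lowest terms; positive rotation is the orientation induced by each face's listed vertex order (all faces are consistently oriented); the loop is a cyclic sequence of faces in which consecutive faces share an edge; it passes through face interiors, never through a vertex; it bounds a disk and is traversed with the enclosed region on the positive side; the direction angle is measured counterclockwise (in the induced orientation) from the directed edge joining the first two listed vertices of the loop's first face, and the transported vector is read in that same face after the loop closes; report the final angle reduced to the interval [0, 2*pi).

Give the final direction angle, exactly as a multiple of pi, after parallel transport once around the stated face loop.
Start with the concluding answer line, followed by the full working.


Answer: final direction angle = (5/3)*pi

enclosed vertex P0: corner angles sum to (2/3)*pi, defect = 2*pi - (2/3)*pi = (4/3)*pi
adding the enclosed defects to the starting angle (mod 2*pi, induced orientation) gives the holonomy
final angle = pi/3 + (4/3)*pi = (5/3)*pi (mod 2*pi)


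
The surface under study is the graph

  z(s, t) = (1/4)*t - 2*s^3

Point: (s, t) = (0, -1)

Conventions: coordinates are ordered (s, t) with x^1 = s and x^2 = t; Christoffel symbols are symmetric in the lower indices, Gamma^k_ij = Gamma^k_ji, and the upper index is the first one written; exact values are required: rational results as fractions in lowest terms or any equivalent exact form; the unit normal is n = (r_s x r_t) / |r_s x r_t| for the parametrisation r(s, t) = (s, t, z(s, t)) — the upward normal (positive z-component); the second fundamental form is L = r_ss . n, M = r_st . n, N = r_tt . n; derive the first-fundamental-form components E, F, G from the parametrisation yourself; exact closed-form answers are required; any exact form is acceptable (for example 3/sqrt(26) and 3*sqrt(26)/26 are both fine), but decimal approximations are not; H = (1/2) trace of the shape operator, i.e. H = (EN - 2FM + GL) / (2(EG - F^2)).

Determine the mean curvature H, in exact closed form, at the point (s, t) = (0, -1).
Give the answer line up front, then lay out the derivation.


Answer: H = 0

z_s = 0, z_t = 1/4, z_ss = 0, z_st = 0, z_tt = 0
E = 1, F = 0, G = 17/16; answer radicand W^2 = 17/16
unnormalised second-form numerators: l = 0, m = 0, n = 0; L = l/sqrt(17/16), and similarly M = m/sqrt(W^2), N = n/sqrt(W^2)
H = (E*n - 2*F*m + G*l) / (2*(EG - F^2)*sqrt(W^2)); E*n - 2*F*m + G*l = 0, EG - F^2 = 17/16, so H = (0)/sqrt(17/16)


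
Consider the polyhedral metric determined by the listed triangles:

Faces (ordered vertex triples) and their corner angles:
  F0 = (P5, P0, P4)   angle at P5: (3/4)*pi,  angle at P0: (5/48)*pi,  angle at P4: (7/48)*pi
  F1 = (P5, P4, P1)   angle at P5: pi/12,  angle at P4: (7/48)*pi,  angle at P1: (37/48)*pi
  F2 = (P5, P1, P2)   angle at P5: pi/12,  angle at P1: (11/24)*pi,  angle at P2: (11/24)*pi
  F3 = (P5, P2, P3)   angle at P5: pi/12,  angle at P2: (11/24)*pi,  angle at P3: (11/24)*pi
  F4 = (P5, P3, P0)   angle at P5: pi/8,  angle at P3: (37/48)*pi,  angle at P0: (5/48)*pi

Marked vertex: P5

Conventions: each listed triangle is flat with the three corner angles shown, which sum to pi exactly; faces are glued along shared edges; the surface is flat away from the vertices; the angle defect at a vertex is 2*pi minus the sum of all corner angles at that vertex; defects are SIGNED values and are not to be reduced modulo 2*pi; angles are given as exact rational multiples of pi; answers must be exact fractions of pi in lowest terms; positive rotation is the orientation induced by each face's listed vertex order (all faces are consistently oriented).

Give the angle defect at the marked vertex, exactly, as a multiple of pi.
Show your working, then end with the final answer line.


Sum of corner angles at P5: (9/8)*pi
defect = 2*pi - (9/8)*pi

Answer: defect(P5) = (7/8)*pi
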